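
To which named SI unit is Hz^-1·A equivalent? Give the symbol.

C

Hz = 1/s = s⁻¹ (frequency is cycles per second).
So Hz⁻¹ = s.
Combining: Hz⁻¹·A = s · A = s·A.
s·A is the base-SI form of the coulomb.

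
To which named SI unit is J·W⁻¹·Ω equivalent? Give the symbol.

J = kg·m²·s⁻².
W = kg·m²·s⁻³.
So W⁻¹ = kg⁻¹·m⁻²·s³.
Ω = kg·m²·s⁻³·A⁻².
Combining: J·W⁻¹·Ω = (kg·m²·s⁻²) · (kg⁻¹·m⁻²·s³) · (kg·m²·s⁻³·A⁻²) = kg·m²·s⁻²·A⁻².
kg·m²·s⁻²·A⁻² is the base-SI form of the henry.

H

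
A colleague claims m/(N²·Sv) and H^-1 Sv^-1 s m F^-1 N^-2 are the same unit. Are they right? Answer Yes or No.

No

Left side:
  N = kg·m·s⁻².
  So N⁻² = kg⁻²·m⁻²·s⁴.
  Sv = m²·s⁻².
  So Sv⁻¹ = m⁻²·s².
  Combining: N⁻²·Sv⁻¹·m = (kg⁻²·m⁻²·s⁴) · (m⁻²·s²) · m = kg⁻²·m⁻³·s⁶.
Right side:
  H = kg·m²·s⁻²·A⁻².
  So H⁻¹ = kg⁻¹·m⁻²·s²·A².
  Sv = m²·s⁻².
  So Sv⁻¹ = m⁻²·s².
  F = kg⁻¹·m⁻²·s⁴·A².
  So F⁻¹ = kg·m²·s⁻⁴·A⁻².
  N = kg·m·s⁻².
  So N⁻² = kg⁻²·m⁻²·s⁴.
  Combining: H⁻¹·Sv⁻¹·s·m·F⁻¹·N⁻² = (kg⁻¹·m⁻²·s²·A²) · (m⁻²·s²) · s · m · (kg·m²·s⁻⁴·A⁻²) · (kg⁻²·m⁻²·s⁴) = kg⁻²·m⁻³·s⁵.
Left is kg⁻²·m⁻³·s⁶; right is kg⁻²·m⁻³·s⁵ — different.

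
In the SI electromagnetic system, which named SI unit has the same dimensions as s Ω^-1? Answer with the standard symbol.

F

Ω = V/A (resistance = voltage per current),
    = kg·m²·s⁻³·A⁻².
So Ω⁻¹ = kg⁻¹·m⁻²·s³·A².
Combining: s·Ω⁻¹ = s · (kg⁻¹·m⁻²·s³·A²) = kg⁻¹·m⁻²·s⁴·A².
kg⁻¹·m⁻²·s⁴·A² is the base-SI form of the farad.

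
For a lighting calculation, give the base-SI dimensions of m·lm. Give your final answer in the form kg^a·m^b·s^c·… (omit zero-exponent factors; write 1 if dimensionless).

lm = cd.
Combining: m·lm = m · cd = m·cd.

m·cd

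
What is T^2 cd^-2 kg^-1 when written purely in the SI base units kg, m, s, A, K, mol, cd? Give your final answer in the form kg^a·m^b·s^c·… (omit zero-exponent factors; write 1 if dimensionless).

kg·s⁻⁴·A⁻²·cd⁻²

T = Wb/m² (flux density = flux per area),
    = kg·s⁻²·A⁻¹.
So T² = kg²·s⁻⁴·A⁻².
Combining: T²·cd⁻²·kg⁻¹ = (kg²·s⁻⁴·A⁻²) · cd⁻² · kg⁻¹ = kg·s⁻⁴·A⁻²·cd⁻².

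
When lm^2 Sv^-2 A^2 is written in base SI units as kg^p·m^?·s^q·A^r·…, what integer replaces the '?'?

-4

lm = cd.
So lm² = cd².
Sv = m²·s⁻².
So Sv⁻² = m⁻⁴·s⁴.
Combining: lm²·Sv⁻²·A² = cd² · (m⁻⁴·s⁴) · A² = m⁻⁴·s⁴·A²·cd².
The exponent of m is -4.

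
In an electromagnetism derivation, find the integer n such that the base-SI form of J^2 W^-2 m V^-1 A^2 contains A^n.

J = N·m (work = force × distance),
    = kg·m²·s⁻².
So J² = kg²·m⁴·s⁻⁴.
W = J/s (power = energy per time),
    = kg·m²·s⁻³.
So W⁻² = kg⁻²·m⁻⁴·s⁶.
V = W/A (potential = power per current),
    = kg·m²·s⁻³·A⁻¹.
So V⁻¹ = kg⁻¹·m⁻²·s³·A.
Combining: J²·W⁻²·m·V⁻¹·A² = (kg²·m⁴·s⁻⁴) · (kg⁻²·m⁻⁴·s⁶) · m · (kg⁻¹·m⁻²·s³·A) · A² = kg⁻¹·m⁻¹·s⁵·A³.
The exponent of A is 3.

3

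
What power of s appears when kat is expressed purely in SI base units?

-1

kat = s⁻¹·mol.
The exponent of s is -1.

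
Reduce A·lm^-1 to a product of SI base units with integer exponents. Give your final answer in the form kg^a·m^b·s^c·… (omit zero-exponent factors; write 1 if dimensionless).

lm = cd.
So lm⁻¹ = cd⁻¹.
Combining: A·lm⁻¹ = A · cd⁻¹ = A·cd⁻¹.

A·cd⁻¹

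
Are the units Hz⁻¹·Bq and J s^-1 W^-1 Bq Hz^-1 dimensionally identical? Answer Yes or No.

Left side:
  Hz = 1/s = s⁻¹ (frequency is cycles per second).
  So Hz⁻¹ = s.
  Bq = 1/s = s⁻¹ (activity is decays per second).
  Combining: Hz⁻¹·Bq = s · s⁻¹ = 1.
Right side:
  J = kg·m²·s⁻².
  W = kg·m²·s⁻³.
  So W⁻¹ = kg⁻¹·m⁻²·s³.
  Bq = s⁻¹.
  Hz = s⁻¹.
  So Hz⁻¹ = s.
  Combining: J·s⁻¹·W⁻¹·Bq·Hz⁻¹ = (kg·m²·s⁻²) · s⁻¹ · (kg⁻¹·m⁻²·s³) · s⁻¹ · s = 1.
Both reduce to 1.

Yes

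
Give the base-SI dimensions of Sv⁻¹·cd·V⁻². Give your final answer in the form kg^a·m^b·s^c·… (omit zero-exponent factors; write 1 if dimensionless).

Sv = J/kg (equivalent dose = energy per mass),
    = m²·s⁻².
So Sv⁻¹ = m⁻²·s².
V = W/A (potential = power per current),
    = kg·m²·s⁻³·A⁻¹.
So V⁻² = kg⁻²·m⁻⁴·s⁶·A².
Combining: Sv⁻¹·cd·V⁻² = (m⁻²·s²) · cd · (kg⁻²·m⁻⁴·s⁶·A²) = kg⁻²·m⁻⁶·s⁸·A²·cd.

kg⁻²·m⁻⁶·s⁸·A²·cd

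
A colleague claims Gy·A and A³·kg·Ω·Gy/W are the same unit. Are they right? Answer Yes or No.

No

Left side:
  Gy = m²·s⁻².
  Combining: Gy·A = (m²·s⁻²) · A = m²·s⁻²·A.
Right side:
  W = J/s (power = energy per time),
      = kg·m²·s⁻³.
  So W⁻¹ = kg⁻¹·m⁻²·s³.
  Ω = V/A (resistance = voltage per current),
      = kg·m²·s⁻³·A⁻².
  Gy = J/kg (absorbed dose = energy per mass),
      = m²·s⁻².
  Combining: W⁻¹·A³·kg·Ω·Gy = (kg⁻¹·m⁻²·s³) · A³ · kg · (kg·m²·s⁻³·A⁻²) · (m²·s⁻²) = kg·m²·s⁻²·A.
Left is m²·s⁻²·A; right is kg·m²·s⁻²·A — different.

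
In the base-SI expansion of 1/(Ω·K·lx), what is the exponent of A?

2

Ω = V/A (resistance = voltage per current),
    = kg·m²·s⁻³·A⁻².
So Ω⁻¹ = kg⁻¹·m⁻²·s³·A².
lx = lm/m² (illuminance = luminous flux per area),
    = m⁻²·cd.
So lx⁻¹ = m²·cd⁻¹.
Combining: Ω⁻¹·K⁻¹·lx⁻¹ = (kg⁻¹·m⁻²·s³·A²) · K⁻¹ · (m²·cd⁻¹) = kg⁻¹·s³·A²·K⁻¹·cd⁻¹.
The exponent of A is 2.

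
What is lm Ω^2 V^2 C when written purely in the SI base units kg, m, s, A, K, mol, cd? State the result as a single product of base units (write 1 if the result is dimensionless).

lm = cd·sr = cd (luminous flux; sr is dimensionless).
Ω = V/A (resistance = voltage per current),
    = kg·m²·s⁻³·A⁻².
So Ω² = kg²·m⁴·s⁻⁶·A⁻⁴.
V = W/A (potential = power per current),
    = kg·m²·s⁻³·A⁻¹.
So V² = kg²·m⁴·s⁻⁶·A⁻².
C = A·s = s·A (charge = current × time).
Combining: lm·Ω²·V²·C = cd · (kg²·m⁴·s⁻⁶·A⁻⁴) · (kg²·m⁴·s⁻⁶·A⁻²) · (s·A) = kg⁴·m⁸·s⁻¹¹·A⁻⁵·cd.

kg⁴·m⁸·s⁻¹¹·A⁻⁵·cd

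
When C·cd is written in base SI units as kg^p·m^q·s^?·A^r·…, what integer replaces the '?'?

C = s·A.
Combining: C·cd = (s·A) · cd = s·A·cd.
The exponent of s is 1.

1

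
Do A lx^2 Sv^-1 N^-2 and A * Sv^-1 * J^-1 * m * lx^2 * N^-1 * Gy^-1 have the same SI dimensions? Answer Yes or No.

No

Left side:
  lx = lm/m² (illuminance = luminous flux per area),
      = m⁻²·cd.
  So lx² = m⁻⁴·cd².
  Sv = J/kg (equivalent dose = energy per mass),
      = m²·s⁻².
  So Sv⁻¹ = m⁻²·s².
  N = kg·m/s² = kg·m·s⁻² (force = mass × acceleration).
  So N⁻² = kg⁻²·m⁻²·s⁴.
  Combining: A·lx²·Sv⁻¹·N⁻² = A · (m⁻⁴·cd²) · (m⁻²·s²) · (kg⁻²·m⁻²·s⁴) = kg⁻²·m⁻⁸·s⁶·A·cd².
Right side:
  Sv = J/kg (equivalent dose = energy per mass),
      = m²·s⁻².
  So Sv⁻¹ = m⁻²·s².
  J = N·m (work = force × distance),
      = kg·m²·s⁻².
  So J⁻¹ = kg⁻¹·m⁻²·s².
  lx = lm/m² (illuminance = luminous flux per area),
      = m⁻²·cd.
  So lx² = m⁻⁴·cd².
  N = kg·m/s² = kg·m·s⁻² (force = mass × acceleration).
  So N⁻¹ = kg⁻¹·m⁻¹·s².
  Gy = J/kg (absorbed dose = energy per mass),
      = m²·s⁻².
  So Gy⁻¹ = m⁻²·s².
  Combining: A·Sv⁻¹·J⁻¹·m·lx²·N⁻¹·Gy⁻¹ = A · (m⁻²·s²) · (kg⁻¹·m⁻²·s²) · m · (m⁻⁴·cd²) · (kg⁻¹·m⁻¹·s²) · (m⁻²·s²) = kg⁻²·m⁻¹⁰·s⁸·A·cd².
Left is kg⁻²·m⁻⁸·s⁶·A·cd²; right is kg⁻²·m⁻¹⁰·s⁸·A·cd² — different.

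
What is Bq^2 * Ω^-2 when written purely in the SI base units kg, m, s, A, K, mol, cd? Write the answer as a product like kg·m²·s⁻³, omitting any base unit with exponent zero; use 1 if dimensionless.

Bq = 1/s = s⁻¹ (activity is decays per second).
So Bq² = s⁻².
Ω = V/A (resistance = voltage per current),
    = kg·m²·s⁻³·A⁻².
So Ω⁻² = kg⁻²·m⁻⁴·s⁶·A⁴.
Combining: Bq²·Ω⁻² = s⁻² · (kg⁻²·m⁻⁴·s⁶·A⁴) = kg⁻²·m⁻⁴·s⁴·A⁴.

kg⁻²·m⁻⁴·s⁴·A⁴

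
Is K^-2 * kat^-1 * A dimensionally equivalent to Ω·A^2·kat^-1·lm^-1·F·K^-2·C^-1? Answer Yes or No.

No

Left side:
  kat = mol/s = s⁻¹·mol (catalytic activity).
  So kat⁻¹ = s·mol⁻¹.
  Combining: K⁻²·kat⁻¹·A = K⁻² · (s·mol⁻¹) · A = s·A·K⁻²·mol⁻¹.
Right side:
  Ω = V/A (resistance = voltage per current),
      = kg·m²·s⁻³·A⁻².
  kat = mol/s = s⁻¹·mol (catalytic activity).
  So kat⁻¹ = s·mol⁻¹.
  lm = cd·sr = cd (luminous flux; sr is dimensionless).
  So lm⁻¹ = cd⁻¹.
  F = C/V (capacitance = charge per voltage),
      = A·s/(kg·m²·s⁻³·A⁻¹) (substituting C and V),
      = kg⁻¹·m⁻²·s⁴·A².
  C = A·s = s·A (charge = current × time).
  So C⁻¹ = s⁻¹·A⁻¹.
  Combining: Ω·A²·kat⁻¹·lm⁻¹·F·K⁻²·C⁻¹ = (kg·m²·s⁻³·A⁻²) · A² · (s·mol⁻¹) · cd⁻¹ · (kg⁻¹·m⁻²·s⁴·A²) · K⁻² · (s⁻¹·A⁻¹) = s·A·K⁻²·mol⁻¹·cd⁻¹.
Left is s·A·K⁻²·mol⁻¹; right is s·A·K⁻²·mol⁻¹·cd⁻¹ — different.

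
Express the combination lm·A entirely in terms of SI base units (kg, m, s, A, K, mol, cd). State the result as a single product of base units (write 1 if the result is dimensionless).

lm = cd·sr = cd (luminous flux; sr is dimensionless).
Combining: lm·A = cd · A = A·cd.

A·cd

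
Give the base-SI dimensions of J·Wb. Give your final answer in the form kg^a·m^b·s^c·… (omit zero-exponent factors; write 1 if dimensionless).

J = kg·m²·s⁻².
Wb = kg·m²·s⁻²·A⁻¹.
Combining: J·Wb = (kg·m²·s⁻²) · (kg·m²·s⁻²·A⁻¹) = kg²·m⁴·s⁻⁴·A⁻¹.

kg²·m⁴·s⁻⁴·A⁻¹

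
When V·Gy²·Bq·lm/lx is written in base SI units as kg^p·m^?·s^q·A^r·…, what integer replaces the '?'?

8

V = W/A (potential = power per current),
    = kg·m²·s⁻³·A⁻¹.
Gy = J/kg (absorbed dose = energy per mass),
    = m²·s⁻².
So Gy² = m⁴·s⁻⁴.
Bq = 1/s = s⁻¹ (activity is decays per second).
lx = lm/m² (illuminance = luminous flux per area),
    = m⁻²·cd.
So lx⁻¹ = m²·cd⁻¹.
lm = cd·sr = cd (luminous flux; sr is dimensionless).
Combining: V·Gy²·Bq·lx⁻¹·lm = (kg·m²·s⁻³·A⁻¹) · (m⁴·s⁻⁴) · s⁻¹ · (m²·cd⁻¹) · cd = kg·m⁸·s⁻⁸·A⁻¹.
The exponent of m is 8.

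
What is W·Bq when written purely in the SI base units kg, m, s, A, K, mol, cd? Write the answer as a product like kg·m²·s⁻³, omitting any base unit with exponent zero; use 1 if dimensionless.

W = J/s (power = energy per time),
    = kg·m²·s⁻³.
Bq = 1/s = s⁻¹ (activity is decays per second).
Combining: W·Bq = (kg·m²·s⁻³) · s⁻¹ = kg·m²·s⁻⁴.

kg·m²·s⁻⁴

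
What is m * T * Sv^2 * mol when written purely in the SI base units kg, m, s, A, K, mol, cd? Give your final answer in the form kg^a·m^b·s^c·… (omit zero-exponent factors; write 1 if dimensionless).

kg·m⁵·s⁻⁶·A⁻¹·mol

T = Wb/m² (flux density = flux per area),
    = kg·s⁻²·A⁻¹.
Sv = J/kg (equivalent dose = energy per mass),
    = m²·s⁻².
So Sv² = m⁴·s⁻⁴.
Combining: m·T·Sv²·mol = m · (kg·s⁻²·A⁻¹) · (m⁴·s⁻⁴) · mol = kg·m⁵·s⁻⁶·A⁻¹·mol.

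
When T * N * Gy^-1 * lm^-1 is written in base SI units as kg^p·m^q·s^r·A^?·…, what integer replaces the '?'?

-1

T = kg·s⁻²·A⁻¹.
N = kg·m·s⁻².
Gy = m²·s⁻².
So Gy⁻¹ = m⁻²·s².
lm = cd.
So lm⁻¹ = cd⁻¹.
Combining: T·N·Gy⁻¹·lm⁻¹ = (kg·s⁻²·A⁻¹) · (kg·m·s⁻²) · (m⁻²·s²) · cd⁻¹ = kg²·m⁻¹·s⁻²·A⁻¹·cd⁻¹.
The exponent of A is -1.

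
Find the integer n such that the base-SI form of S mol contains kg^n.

-1

S = 1/Ω (conductance is reciprocal resistance),
    = kg⁻¹·m⁻²·s³·A².
Combining: S·mol = (kg⁻¹·m⁻²·s³·A²) · mol = kg⁻¹·m⁻²·s³·A²·mol.
The exponent of kg is -1.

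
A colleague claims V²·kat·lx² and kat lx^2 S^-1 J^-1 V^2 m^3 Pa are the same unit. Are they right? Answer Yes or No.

No

Left side:
  V = W/A (potential = power per current),
      = kg·m²·s⁻³·A⁻¹.
  So V² = kg²·m⁴·s⁻⁶·A⁻².
  kat = mol/s = s⁻¹·mol (catalytic activity).
  lx = lm/m² (illuminance = luminous flux per area),
      = m⁻²·cd.
  So lx² = m⁻⁴·cd².
  Combining: V²·kat·lx² = (kg²·m⁴·s⁻⁶·A⁻²) · (s⁻¹·mol) · (m⁻⁴·cd²) = kg²·s⁻⁷·A⁻²·mol·cd².
Right side:
  kat = s⁻¹·mol.
  lx = m⁻²·cd.
  So lx² = m⁻⁴·cd².
  S = kg⁻¹·m⁻²·s³·A².
  So S⁻¹ = kg·m²·s⁻³·A⁻².
  J = kg·m²·s⁻².
  So J⁻¹ = kg⁻¹·m⁻²·s².
  V = kg·m²·s⁻³·A⁻¹.
  So V² = kg²·m⁴·s⁻⁶·A⁻².
  Pa = kg·m⁻¹·s⁻².
  Combining: kat·lx²·S⁻¹·J⁻¹·V²·m³·Pa = (s⁻¹·mol) · (m⁻⁴·cd²) · (kg·m²·s⁻³·A⁻²) · (kg⁻¹·m⁻²·s²) · (kg²·m⁴·s⁻⁶·A⁻²) · m³ · (kg·m⁻¹·s⁻²) = kg³·m²·s⁻¹⁰·A⁻⁴·mol·cd².
Left is kg²·s⁻⁷·A⁻²·mol·cd²; right is kg³·m²·s⁻¹⁰·A⁻⁴·mol·cd² — different.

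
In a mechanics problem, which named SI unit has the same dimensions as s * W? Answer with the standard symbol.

W = J/s (power = energy per time),
    = kg·m²·s⁻³.
Combining: s·W = s · (kg·m²·s⁻³) = kg·m²·s⁻².
kg·m²·s⁻² is the base-SI form of the joule.

J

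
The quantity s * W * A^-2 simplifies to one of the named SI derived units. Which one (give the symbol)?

W = J/s (power = energy per time),
    = kg·m²·s⁻³.
Combining: s·W·A⁻² = s · (kg·m²·s⁻³) · A⁻² = kg·m²·s⁻²·A⁻².
kg·m²·s⁻²·A⁻² is the base-SI form of the henry.

H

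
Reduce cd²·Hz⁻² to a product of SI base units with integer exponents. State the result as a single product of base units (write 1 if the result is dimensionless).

Hz = s⁻¹.
So Hz⁻² = s².
Combining: cd²·Hz⁻² = cd² · s² = s²·cd².

s²·cd²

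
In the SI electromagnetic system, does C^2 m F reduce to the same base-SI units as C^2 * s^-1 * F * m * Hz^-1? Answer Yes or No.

Left side:
  C = s·A.
  So C² = s²·A².
  F = kg⁻¹·m⁻²·s⁴·A².
  Combining: C²·m·F = (s²·A²) · m · (kg⁻¹·m⁻²·s⁴·A²) = kg⁻¹·m⁻¹·s⁶·A⁴.
Right side:
  C = A·s = s·A (charge = current × time).
  So C² = s²·A².
  F = C/V (capacitance = charge per voltage),
      = A·s/(kg·m²·s⁻³·A⁻¹) (substituting C and V),
      = kg⁻¹·m⁻²·s⁴·A².
  Hz = 1/s = s⁻¹ (frequency is cycles per second).
  So Hz⁻¹ = s.
  Combining: C²·s⁻¹·F·m·Hz⁻¹ = (s²·A²) · s⁻¹ · (kg⁻¹·m⁻²·s⁴·A²) · m · s = kg⁻¹·m⁻¹·s⁶·A⁴.
Both reduce to kg⁻¹·m⁻¹·s⁶·A⁴.

Yes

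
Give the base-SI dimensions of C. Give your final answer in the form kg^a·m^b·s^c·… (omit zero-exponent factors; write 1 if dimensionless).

s·A

C = A·s = s·A (charge = current × time).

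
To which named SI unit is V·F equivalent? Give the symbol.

V = W/A (potential = power per current),
    = kg·m²·s⁻³·A⁻¹.
F = C/V (capacitance = charge per voltage),
    = A·s/(kg·m²·s⁻³·A⁻¹) (substituting C and V),
    = kg⁻¹·m⁻²·s⁴·A².
Combining: V·F = (kg·m²·s⁻³·A⁻¹) · (kg⁻¹·m⁻²·s⁴·A²) = s·A.
s·A is the base-SI form of the coulomb.

C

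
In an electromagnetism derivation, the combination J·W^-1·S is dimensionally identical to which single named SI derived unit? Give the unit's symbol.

J = N·m (work = force × distance),
    = kg·m²·s⁻².
W = J/s (power = energy per time),
    = kg·m²·s⁻³.
So W⁻¹ = kg⁻¹·m⁻²·s³.
S = 1/Ω (conductance is reciprocal resistance),
    = kg⁻¹·m⁻²·s³·A².
Combining: J·W⁻¹·S = (kg·m²·s⁻²) · (kg⁻¹·m⁻²·s³) · (kg⁻¹·m⁻²·s³·A²) = kg⁻¹·m⁻²·s⁴·A².
kg⁻¹·m⁻²·s⁴·A² is the base-SI form of the farad.

F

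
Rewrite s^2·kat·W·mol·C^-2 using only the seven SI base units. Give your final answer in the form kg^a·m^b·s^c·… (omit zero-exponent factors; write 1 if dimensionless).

kat = s⁻¹·mol.
W = kg·m²·s⁻³.
C = s·A.
So C⁻² = s⁻²·A⁻².
Combining: s²·kat·W·mol·C⁻² = s² · (s⁻¹·mol) · (kg·m²·s⁻³) · mol · (s⁻²·A⁻²) = kg·m²·s⁻⁴·A⁻²·mol².

kg·m²·s⁻⁴·A⁻²·mol²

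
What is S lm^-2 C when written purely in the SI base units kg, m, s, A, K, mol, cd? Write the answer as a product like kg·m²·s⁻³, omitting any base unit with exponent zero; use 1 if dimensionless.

S = 1/Ω (conductance is reciprocal resistance),
    = kg⁻¹·m⁻²·s³·A².
lm = cd·sr = cd (luminous flux; sr is dimensionless).
So lm⁻² = cd⁻².
C = A·s = s·A (charge = current × time).
Combining: S·lm⁻²·C = (kg⁻¹·m⁻²·s³·A²) · cd⁻² · (s·A) = kg⁻¹·m⁻²·s⁴·A³·cd⁻².

kg⁻¹·m⁻²·s⁴·A³·cd⁻²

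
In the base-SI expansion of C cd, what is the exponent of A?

C = s·A.
Combining: C·cd = (s·A) · cd = s·A·cd.
The exponent of A is 1.

1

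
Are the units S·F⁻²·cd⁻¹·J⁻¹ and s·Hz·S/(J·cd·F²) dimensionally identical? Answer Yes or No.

Yes

Left side:
  S = 1/Ω (conductance is reciprocal resistance),
      = kg⁻¹·m⁻²·s³·A².
  F = C/V (capacitance = charge per voltage),
      = A·s/(kg·m²·s⁻³·A⁻¹) (substituting C and V),
      = kg⁻¹·m⁻²·s⁴·A².
  So F⁻² = kg²·m⁴·s⁻⁸·A⁻⁴.
  J = N·m (work = force × distance),
      = kg·m²·s⁻².
  So J⁻¹ = kg⁻¹·m⁻²·s².
  Combining: S·F⁻²·cd⁻¹·J⁻¹ = (kg⁻¹·m⁻²·s³·A²) · (kg²·m⁴·s⁻⁸·A⁻⁴) · cd⁻¹ · (kg⁻¹·m⁻²·s²) = s⁻³·A⁻²·cd⁻¹.
Right side:
  Hz = s⁻¹.
  S = kg⁻¹·m⁻²·s³·A².
  J = kg·m²·s⁻².
  So J⁻¹ = kg⁻¹·m⁻²·s².
  F = kg⁻¹·m⁻²·s⁴·A².
  So F⁻² = kg²·m⁴·s⁻⁸·A⁻⁴.
  Combining: s·Hz·S·J⁻¹·cd⁻¹·F⁻² = s · s⁻¹ · (kg⁻¹·m⁻²·s³·A²) · (kg⁻¹·m⁻²·s²) · cd⁻¹ · (kg²·m⁴·s⁻⁸·A⁻⁴) = s⁻³·A⁻²·cd⁻¹.
Both reduce to s⁻³·A⁻²·cd⁻¹.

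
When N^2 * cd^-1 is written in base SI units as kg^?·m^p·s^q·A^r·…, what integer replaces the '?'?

2

N = kg·m/s² = kg·m·s⁻² (force = mass × acceleration).
So N² = kg²·m²·s⁻⁴.
Combining: N²·cd⁻¹ = (kg²·m²·s⁻⁴) · cd⁻¹ = kg²·m²·s⁻⁴·cd⁻¹.
The exponent of kg is 2.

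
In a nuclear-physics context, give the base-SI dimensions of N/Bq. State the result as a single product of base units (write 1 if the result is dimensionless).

kg·m·s⁻¹

N = kg·m/s² = kg·m·s⁻² (force = mass × acceleration).
Bq = 1/s = s⁻¹ (activity is decays per second).
So Bq⁻¹ = s.
Combining: N·Bq⁻¹ = (kg·m·s⁻²) · s = kg·m·s⁻¹.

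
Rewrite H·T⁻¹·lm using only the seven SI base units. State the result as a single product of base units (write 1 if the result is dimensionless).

H = Wb/A (inductance = flux per current),
    = kg·m²·s⁻²·A⁻².
T = Wb/m² (flux density = flux per area),
    = kg·s⁻²·A⁻¹.
So T⁻¹ = kg⁻¹·s²·A.
lm = cd·sr = cd (luminous flux; sr is dimensionless).
Combining: H·T⁻¹·lm = (kg·m²·s⁻²·A⁻²) · (kg⁻¹·s²·A) · cd = m²·A⁻¹·cd.

m²·A⁻¹·cd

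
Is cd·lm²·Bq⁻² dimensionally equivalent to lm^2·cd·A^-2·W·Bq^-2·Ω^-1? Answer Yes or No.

Yes

Left side:
  lm = cd.
  So lm² = cd².
  Bq = s⁻¹.
  So Bq⁻² = s².
  Combining: cd·lm²·Bq⁻² = cd · cd² · s² = s²·cd³.
Right side:
  lm = cd.
  So lm² = cd².
  W = kg·m²·s⁻³.
  Bq = s⁻¹.
  So Bq⁻² = s².
  Ω = kg·m²·s⁻³·A⁻².
  So Ω⁻¹ = kg⁻¹·m⁻²·s³·A².
  Combining: lm²·cd·A⁻²·W·Bq⁻²·Ω⁻¹ = cd² · cd · A⁻² · (kg·m²·s⁻³) · s² · (kg⁻¹·m⁻²·s³·A²) = s²·cd³.
Both reduce to s²·cd³.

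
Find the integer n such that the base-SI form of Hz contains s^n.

Hz = 1/s = s⁻¹ (frequency is cycles per second).
The exponent of s is -1.

-1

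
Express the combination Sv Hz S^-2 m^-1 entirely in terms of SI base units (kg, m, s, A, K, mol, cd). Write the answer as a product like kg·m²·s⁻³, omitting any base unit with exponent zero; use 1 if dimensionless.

kg²·m⁵·s⁻⁹·A⁻⁴

Sv = m²·s⁻².
Hz = s⁻¹.
S = kg⁻¹·m⁻²·s³·A².
So S⁻² = kg²·m⁴·s⁻⁶·A⁻⁴.
Combining: Sv·Hz·S⁻²·m⁻¹ = (m²·s⁻²) · s⁻¹ · (kg²·m⁴·s⁻⁶·A⁻⁴) · m⁻¹ = kg²·m⁵·s⁻⁹·A⁻⁴.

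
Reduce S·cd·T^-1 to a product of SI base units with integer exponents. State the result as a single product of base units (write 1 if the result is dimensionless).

kg⁻²·m⁻²·s⁵·A³·cd

S = 1/Ω (conductance is reciprocal resistance),
    = kg⁻¹·m⁻²·s³·A².
T = Wb/m² (flux density = flux per area),
    = kg·s⁻²·A⁻¹.
So T⁻¹ = kg⁻¹·s²·A.
Combining: S·cd·T⁻¹ = (kg⁻¹·m⁻²·s³·A²) · cd · (kg⁻¹·s²·A) = kg⁻²·m⁻²·s⁵·A³·cd.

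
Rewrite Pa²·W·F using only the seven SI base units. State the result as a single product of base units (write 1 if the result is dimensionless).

Pa = N/m² (pressure = force per area),
    = kg·m⁻¹·s⁻².
So Pa² = kg²·m⁻²·s⁻⁴.
W = J/s (power = energy per time),
    = kg·m²·s⁻³.
F = C/V (capacitance = charge per voltage),
    = A·s/(kg·m²·s⁻³·A⁻¹) (substituting C and V),
    = kg⁻¹·m⁻²·s⁴·A².
Combining: Pa²·W·F = (kg²·m⁻²·s⁻⁴) · (kg·m²·s⁻³) · (kg⁻¹·m⁻²·s⁴·A²) = kg²·m⁻²·s⁻³·A².

kg²·m⁻²·s⁻³·A²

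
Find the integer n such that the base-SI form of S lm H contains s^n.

1

S = kg⁻¹·m⁻²·s³·A².
lm = cd.
H = kg·m²·s⁻²·A⁻².
Combining: S·lm·H = (kg⁻¹·m⁻²·s³·A²) · cd · (kg·m²·s⁻²·A⁻²) = s·cd.
The exponent of s is 1.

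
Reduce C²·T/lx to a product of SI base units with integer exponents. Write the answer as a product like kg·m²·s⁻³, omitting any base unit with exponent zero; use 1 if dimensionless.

kg·m²·A·cd⁻¹

lx = lm/m² (illuminance = luminous flux per area),
    = m⁻²·cd.
So lx⁻¹ = m²·cd⁻¹.
C = A·s = s·A (charge = current × time).
So C² = s²·A².
T = Wb/m² (flux density = flux per area),
    = kg·s⁻²·A⁻¹.
Combining: lx⁻¹·C²·T = (m²·cd⁻¹) · (s²·A²) · (kg·s⁻²·A⁻¹) = kg·m²·A·cd⁻¹.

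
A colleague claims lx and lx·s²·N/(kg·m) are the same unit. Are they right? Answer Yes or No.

Left side:
  lx = lm/m² (illuminance = luminous flux per area),
      = m⁻²·cd.
Right side:
  lx = m⁻²·cd.
  N = kg·m·s⁻².
  Combining: kg⁻¹·m⁻¹·lx·s²·N = kg⁻¹ · m⁻¹ · (m⁻²·cd) · s² · (kg·m·s⁻²) = m⁻²·cd.
Both reduce to m⁻²·cd.

Yes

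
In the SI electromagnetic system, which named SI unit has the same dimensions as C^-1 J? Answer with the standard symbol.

V

C = s·A.
So C⁻¹ = s⁻¹·A⁻¹.
J = kg·m²·s⁻².
Combining: C⁻¹·J = (s⁻¹·A⁻¹) · (kg·m²·s⁻²) = kg·m²·s⁻³·A⁻¹.
kg·m²·s⁻³·A⁻¹ is the base-SI form of the volt.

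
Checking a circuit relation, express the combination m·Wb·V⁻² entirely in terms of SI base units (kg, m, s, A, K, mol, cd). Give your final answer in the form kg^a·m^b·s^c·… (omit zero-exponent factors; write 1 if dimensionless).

kg⁻¹·m⁻¹·s⁴·A

Wb = V·s (flux: a volt is a weber per second),
    = kg·m²·s⁻²·A⁻¹.
V = W/A (potential = power per current),
    = kg·m²·s⁻³·A⁻¹.
So V⁻² = kg⁻²·m⁻⁴·s⁶·A².
Combining: m·Wb·V⁻² = m · (kg·m²·s⁻²·A⁻¹) · (kg⁻²·m⁻⁴·s⁶·A²) = kg⁻¹·m⁻¹·s⁴·A.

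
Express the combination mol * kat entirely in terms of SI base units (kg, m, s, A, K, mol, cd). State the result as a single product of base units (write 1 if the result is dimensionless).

s⁻¹·mol²

kat = mol/s = s⁻¹·mol (catalytic activity).
Combining: mol·kat = mol · (s⁻¹·mol) = s⁻¹·mol².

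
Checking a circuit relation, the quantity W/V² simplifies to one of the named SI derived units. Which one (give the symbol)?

S

V = kg·m²·s⁻³·A⁻¹.
So V⁻² = kg⁻²·m⁻⁴·s⁶·A².
W = kg·m²·s⁻³.
Combining: V⁻²·W = (kg⁻²·m⁻⁴·s⁶·A²) · (kg·m²·s⁻³) = kg⁻¹·m⁻²·s³·A².
kg⁻¹·m⁻²·s³·A² is the base-SI form of the siemens.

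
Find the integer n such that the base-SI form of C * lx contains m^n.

C = A·s = s·A (charge = current × time).
lx = lm/m² (illuminance = luminous flux per area),
    = m⁻²·cd.
Combining: C·lx = (s·A) · (m⁻²·cd) = m⁻²·s·A·cd.
The exponent of m is -2.

-2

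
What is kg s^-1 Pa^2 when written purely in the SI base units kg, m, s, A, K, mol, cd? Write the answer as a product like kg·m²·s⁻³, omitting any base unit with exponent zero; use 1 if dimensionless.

kg³·m⁻²·s⁻⁵

Pa = kg·m⁻¹·s⁻².
So Pa² = kg²·m⁻²·s⁻⁴.
Combining: kg·s⁻¹·Pa² = kg · s⁻¹ · (kg²·m⁻²·s⁻⁴) = kg³·m⁻²·s⁻⁵.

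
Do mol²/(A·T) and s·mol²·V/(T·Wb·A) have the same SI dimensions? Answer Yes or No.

Left side:
  T = Wb/m² (flux density = flux per area),
      = kg·s⁻²·A⁻¹.
  So T⁻¹ = kg⁻¹·s²·A.
  Combining: A⁻¹·T⁻¹·mol² = A⁻¹ · (kg⁻¹·s²·A) · mol² = kg⁻¹·s²·mol².
Right side:
  T = Wb/m² (flux density = flux per area),
      = kg·s⁻²·A⁻¹.
  So T⁻¹ = kg⁻¹·s²·A.
  Wb = V·s (flux: a volt is a weber per second),
      = kg·m²·s⁻²·A⁻¹.
  So Wb⁻¹ = kg⁻¹·m⁻²·s²·A.
  V = W/A (potential = power per current),
      = kg·m²·s⁻³·A⁻¹.
  Combining: T⁻¹·s·mol²·Wb⁻¹·V·A⁻¹ = (kg⁻¹·s²·A) · s · mol² · (kg⁻¹·m⁻²·s²·A) · (kg·m²·s⁻³·A⁻¹) · A⁻¹ = kg⁻¹·s²·mol².
Both reduce to kg⁻¹·s²·mol².

Yes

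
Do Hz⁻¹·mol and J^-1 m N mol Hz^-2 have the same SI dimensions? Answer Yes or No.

No

Left side:
  Hz = s⁻¹.
  So Hz⁻¹ = s.
  Combining: Hz⁻¹·mol = s · mol = s·mol.
Right side:
  J = N·m (work = force × distance),
      = kg·m²·s⁻².
  So J⁻¹ = kg⁻¹·m⁻²·s².
  N = kg·m/s² = kg·m·s⁻² (force = mass × acceleration).
  Hz = 1/s = s⁻¹ (frequency is cycles per second).
  So Hz⁻² = s².
  Combining: J⁻¹·m·N·mol·Hz⁻² = (kg⁻¹·m⁻²·s²) · m · (kg·m·s⁻²) · mol · s² = s²·mol.
Left is s·mol; right is s²·mol — different.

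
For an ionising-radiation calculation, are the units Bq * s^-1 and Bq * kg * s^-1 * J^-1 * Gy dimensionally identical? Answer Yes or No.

Yes

Left side:
  Bq = 1/s = s⁻¹ (activity is decays per second).
  Combining: Bq·s⁻¹ = s⁻¹ · s⁻¹ = s⁻².
Right side:
  Bq = 1/s = s⁻¹ (activity is decays per second).
  J = N·m (work = force × distance),
      = kg·m²·s⁻².
  So J⁻¹ = kg⁻¹·m⁻²·s².
  Gy = J/kg (absorbed dose = energy per mass),
      = m²·s⁻².
  Combining: Bq·kg·s⁻¹·J⁻¹·Gy = s⁻¹ · kg · s⁻¹ · (kg⁻¹·m⁻²·s²) · (m²·s⁻²) = s⁻².
Both reduce to s⁻².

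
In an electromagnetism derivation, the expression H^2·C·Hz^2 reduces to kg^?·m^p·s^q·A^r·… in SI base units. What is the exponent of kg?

H = Wb/A (inductance = flux per current),
    = kg·m²·s⁻²·A⁻².
So H² = kg²·m⁴·s⁻⁴·A⁻⁴.
C = A·s = s·A (charge = current × time).
Hz = 1/s = s⁻¹ (frequency is cycles per second).
So Hz² = s⁻².
Combining: H²·C·Hz² = (kg²·m⁴·s⁻⁴·A⁻⁴) · (s·A) · s⁻² = kg²·m⁴·s⁻⁵·A⁻³.
The exponent of kg is 2.

2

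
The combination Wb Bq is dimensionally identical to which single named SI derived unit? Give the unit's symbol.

Wb = V·s (flux: a volt is a weber per second),
    = kg·m²·s⁻²·A⁻¹.
Bq = 1/s = s⁻¹ (activity is decays per second).
Combining: Wb·Bq = (kg·m²·s⁻²·A⁻¹) · s⁻¹ = kg·m²·s⁻³·A⁻¹.
kg·m²·s⁻³·A⁻¹ is the base-SI form of the volt.

V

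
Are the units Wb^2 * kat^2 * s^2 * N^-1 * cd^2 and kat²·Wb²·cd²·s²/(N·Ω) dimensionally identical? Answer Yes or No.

Left side:
  Wb = kg·m²·s⁻²·A⁻¹.
  So Wb² = kg²·m⁴·s⁻⁴·A⁻².
  kat = s⁻¹·mol.
  So kat² = s⁻²·mol².
  N = kg·m·s⁻².
  So N⁻¹ = kg⁻¹·m⁻¹·s².
  Combining: Wb²·kat²·s²·N⁻¹·cd² = (kg²·m⁴·s⁻⁴·A⁻²) · (s⁻²·mol²) · s² · (kg⁻¹·m⁻¹·s²) · cd² = kg·m³·s⁻²·A⁻²·mol²·cd².
Right side:
  N = kg·m/s² = kg·m·s⁻² (force = mass × acceleration).
  So N⁻¹ = kg⁻¹·m⁻¹·s².
  kat = mol/s = s⁻¹·mol (catalytic activity).
  So kat² = s⁻²·mol².
  Wb = V·s (flux: a volt is a weber per second),
      = kg·m²·s⁻²·A⁻¹.
  So Wb² = kg²·m⁴·s⁻⁴·A⁻².
  Ω = V/A (resistance = voltage per current),
      = kg·m²·s⁻³·A⁻².
  So Ω⁻¹ = kg⁻¹·m⁻²·s³·A².
  Combining: N⁻¹·kat²·Wb²·cd²·s²·Ω⁻¹ = (kg⁻¹·m⁻¹·s²) · (s⁻²·mol²) · (kg²·m⁴·s⁻⁴·A⁻²) · cd² · s² · (kg⁻¹·m⁻²·s³·A²) = m·s·mol²·cd².
Left is kg·m³·s⁻²·A⁻²·mol²·cd²; right is m·s·mol²·cd² — different.

No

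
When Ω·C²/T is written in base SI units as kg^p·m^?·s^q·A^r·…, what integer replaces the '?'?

2

Ω = V/A (resistance = voltage per current),
    = kg·m²·s⁻³·A⁻².
C = A·s = s·A (charge = current × time).
So C² = s²·A².
T = Wb/m² (flux density = flux per area),
    = kg·s⁻²·A⁻¹.
So T⁻¹ = kg⁻¹·s²·A.
Combining: Ω·C²·T⁻¹ = (kg·m²·s⁻³·A⁻²) · (s²·A²) · (kg⁻¹·s²·A) = m²·s·A.
The exponent of m is 2.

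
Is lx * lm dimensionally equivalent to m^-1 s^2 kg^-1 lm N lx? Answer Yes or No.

Yes

Left side:
  lx = m⁻²·cd.
  lm = cd.
  Combining: lx·lm = (m⁻²·cd) · cd = m⁻²·cd².
Right side:
  lm = cd.
  N = kg·m·s⁻².
  lx = m⁻²·cd.
  Combining: m⁻¹·s²·kg⁻¹·lm·N·lx = m⁻¹ · s² · kg⁻¹ · cd · (kg·m·s⁻²) · (m⁻²·cd) = m⁻²·cd².
Both reduce to m⁻²·cd².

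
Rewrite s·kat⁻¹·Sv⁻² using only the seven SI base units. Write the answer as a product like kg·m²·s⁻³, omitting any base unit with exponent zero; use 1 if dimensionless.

kat = s⁻¹·mol.
So kat⁻¹ = s·mol⁻¹.
Sv = m²·s⁻².
So Sv⁻² = m⁻⁴·s⁴.
Combining: s·kat⁻¹·Sv⁻² = s · (s·mol⁻¹) · (m⁻⁴·s⁴) = m⁻⁴·s⁶·mol⁻¹.

m⁻⁴·s⁶·mol⁻¹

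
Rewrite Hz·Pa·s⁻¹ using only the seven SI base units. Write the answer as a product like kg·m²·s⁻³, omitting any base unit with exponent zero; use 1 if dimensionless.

kg·m⁻¹·s⁻⁴

Hz = 1/s = s⁻¹ (frequency is cycles per second).
Pa = N/m² (pressure = force per area),
    = kg·m⁻¹·s⁻².
Combining: Hz·Pa·s⁻¹ = s⁻¹ · (kg·m⁻¹·s⁻²) · s⁻¹ = kg·m⁻¹·s⁻⁴.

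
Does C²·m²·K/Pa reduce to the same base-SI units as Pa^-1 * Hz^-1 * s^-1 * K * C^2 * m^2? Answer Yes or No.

Yes

Left side:
  C = A·s = s·A (charge = current × time).
  So C² = s²·A².
  Pa = N/m² (pressure = force per area),
      = kg·m⁻¹·s⁻².
  So Pa⁻¹ = kg⁻¹·m·s².
  Combining: C²·m²·K·Pa⁻¹ = (s²·A²) · m² · K · (kg⁻¹·m·s²) = kg⁻¹·m³·s⁴·A²·K.
Right side:
  Pa = N/m² (pressure = force per area),
      = kg·m⁻¹·s⁻².
  So Pa⁻¹ = kg⁻¹·m·s².
  Hz = 1/s = s⁻¹ (frequency is cycles per second).
  So Hz⁻¹ = s.
  C = A·s = s·A (charge = current × time).
  So C² = s²·A².
  Combining: Pa⁻¹·Hz⁻¹·s⁻¹·K·C²·m² = (kg⁻¹·m·s²) · s · s⁻¹ · K · (s²·A²) · m² = kg⁻¹·m³·s⁴·A²·K.
Both reduce to kg⁻¹·m³·s⁴·A²·K.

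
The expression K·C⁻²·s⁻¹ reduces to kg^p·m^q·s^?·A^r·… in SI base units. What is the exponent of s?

-3

C = s·A.
So C⁻² = s⁻²·A⁻².
Combining: K·C⁻²·s⁻¹ = K · (s⁻²·A⁻²) · s⁻¹ = s⁻³·A⁻²·K.
The exponent of s is -3.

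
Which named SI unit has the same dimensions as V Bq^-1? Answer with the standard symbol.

V = W/A (potential = power per current),
    = kg·m²·s⁻³·A⁻¹.
Bq = 1/s = s⁻¹ (activity is decays per second).
So Bq⁻¹ = s.
Combining: V·Bq⁻¹ = (kg·m²·s⁻³·A⁻¹) · s = kg·m²·s⁻²·A⁻¹.
kg·m²·s⁻²·A⁻¹ is the base-SI form of the weber.

Wb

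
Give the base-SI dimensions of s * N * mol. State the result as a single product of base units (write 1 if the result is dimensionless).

N = kg·m/s² = kg·m·s⁻² (force = mass × acceleration).
Combining: s·N·mol = s · (kg·m·s⁻²) · mol = kg·m·s⁻¹·mol.

kg·m·s⁻¹·mol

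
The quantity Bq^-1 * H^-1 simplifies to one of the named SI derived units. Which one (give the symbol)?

Bq = s⁻¹.
So Bq⁻¹ = s.
H = kg·m²·s⁻²·A⁻².
So H⁻¹ = kg⁻¹·m⁻²·s²·A².
Combining: Bq⁻¹·H⁻¹ = s · (kg⁻¹·m⁻²·s²·A²) = kg⁻¹·m⁻²·s³·A².
kg⁻¹·m⁻²·s³·A² is the base-SI form of the siemens.

S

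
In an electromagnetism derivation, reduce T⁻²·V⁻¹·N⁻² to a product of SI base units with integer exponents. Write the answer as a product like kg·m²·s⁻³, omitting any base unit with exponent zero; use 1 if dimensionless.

kg⁻⁵·m⁻⁴·s¹¹·A³

T = Wb/m² (flux density = flux per area),
    = kg·s⁻²·A⁻¹.
So T⁻² = kg⁻²·s⁴·A².
V = W/A (potential = power per current),
    = kg·m²·s⁻³·A⁻¹.
So V⁻¹ = kg⁻¹·m⁻²·s³·A.
N = kg·m/s² = kg·m·s⁻² (force = mass × acceleration).
So N⁻² = kg⁻²·m⁻²·s⁴.
Combining: T⁻²·V⁻¹·N⁻² = (kg⁻²·s⁴·A²) · (kg⁻¹·m⁻²·s³·A) · (kg⁻²·m⁻²·s⁴) = kg⁻⁵·m⁻⁴·s¹¹·A³.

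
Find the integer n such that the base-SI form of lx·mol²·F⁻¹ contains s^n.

lx = m⁻²·cd.
F = kg⁻¹·m⁻²·s⁴·A².
So F⁻¹ = kg·m²·s⁻⁴·A⁻².
Combining: lx·mol²·F⁻¹ = (m⁻²·cd) · mol² · (kg·m²·s⁻⁴·A⁻²) = kg·s⁻⁴·A⁻²·mol²·cd.
The exponent of s is -4.

-4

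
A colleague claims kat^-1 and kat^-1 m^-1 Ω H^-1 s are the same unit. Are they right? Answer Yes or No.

No

Left side:
  kat = s⁻¹·mol.
  So kat⁻¹ = s·mol⁻¹.
Right side:
  kat = mol/s = s⁻¹·mol (catalytic activity).
  So kat⁻¹ = s·mol⁻¹.
  Ω = V/A (resistance = voltage per current),
      = kg·m²·s⁻³·A⁻².
  H = Wb/A (inductance = flux per current),
      = kg·m²·s⁻²·A⁻².
  So H⁻¹ = kg⁻¹·m⁻²·s²·A².
  Combining: kat⁻¹·m⁻¹·Ω·H⁻¹·s = (s·mol⁻¹) · m⁻¹ · (kg·m²·s⁻³·A⁻²) · (kg⁻¹·m⁻²·s²·A²) · s = m⁻¹·s·mol⁻¹.
Left is s·mol⁻¹; right is m⁻¹·s·mol⁻¹ — different.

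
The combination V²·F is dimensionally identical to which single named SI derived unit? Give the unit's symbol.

V = W/A (potential = power per current),
    = kg·m²·s⁻³·A⁻¹.
So V² = kg²·m⁴·s⁻⁶·A⁻².
F = C/V (capacitance = charge per voltage),
    = A·s/(kg·m²·s⁻³·A⁻¹) (substituting C and V),
    = kg⁻¹·m⁻²·s⁴·A².
Combining: V²·F = (kg²·m⁴·s⁻⁶·A⁻²) · (kg⁻¹·m⁻²·s⁴·A²) = kg·m²·s⁻².
kg·m²·s⁻² is the base-SI form of the joule.

J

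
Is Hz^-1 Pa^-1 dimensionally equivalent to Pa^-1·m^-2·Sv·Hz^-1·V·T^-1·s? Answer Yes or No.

No

Left side:
  Hz = s⁻¹.
  So Hz⁻¹ = s.
  Pa = kg·m⁻¹·s⁻².
  So Pa⁻¹ = kg⁻¹·m·s².
  Combining: Hz⁻¹·Pa⁻¹ = s · (kg⁻¹·m·s²) = kg⁻¹·m·s³.
Right side:
  Pa = N/m² (pressure = force per area),
      = kg·m⁻¹·s⁻².
  So Pa⁻¹ = kg⁻¹·m·s².
  Sv = J/kg (equivalent dose = energy per mass),
      = m²·s⁻².
  Hz = 1/s = s⁻¹ (frequency is cycles per second).
  So Hz⁻¹ = s.
  V = W/A (potential = power per current),
      = kg·m²·s⁻³·A⁻¹.
  T = Wb/m² (flux density = flux per area),
      = kg·s⁻²·A⁻¹.
  So T⁻¹ = kg⁻¹·s²·A.
  Combining: Pa⁻¹·m⁻²·Sv·Hz⁻¹·V·T⁻¹·s = (kg⁻¹·m·s²) · m⁻² · (m²·s⁻²) · s · (kg·m²·s⁻³·A⁻¹) · (kg⁻¹·s²·A) · s = kg⁻¹·m³·s.
Left is kg⁻¹·m·s³; right is kg⁻¹·m³·s — different.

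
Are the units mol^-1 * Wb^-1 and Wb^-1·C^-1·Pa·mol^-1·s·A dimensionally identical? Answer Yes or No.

Left side:
  Wb = V·s (flux: a volt is a weber per second),
      = kg·m²·s⁻²·A⁻¹.
  So Wb⁻¹ = kg⁻¹·m⁻²·s²·A.
  Combining: mol⁻¹·Wb⁻¹ = mol⁻¹ · (kg⁻¹·m⁻²·s²·A) = kg⁻¹·m⁻²·s²·A·mol⁻¹.
Right side:
  Wb = kg·m²·s⁻²·A⁻¹.
  So Wb⁻¹ = kg⁻¹·m⁻²·s²·A.
  C = s·A.
  So C⁻¹ = s⁻¹·A⁻¹.
  Pa = kg·m⁻¹·s⁻².
  Combining: Wb⁻¹·C⁻¹·Pa·mol⁻¹·s·A = (kg⁻¹·m⁻²·s²·A) · (s⁻¹·A⁻¹) · (kg·m⁻¹·s⁻²) · mol⁻¹ · s · A = m⁻³·A·mol⁻¹.
Left is kg⁻¹·m⁻²·s²·A·mol⁻¹; right is m⁻³·A·mol⁻¹ — different.

No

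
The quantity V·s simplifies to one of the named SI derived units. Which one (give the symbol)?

V = kg·m²·s⁻³·A⁻¹.
Combining: V·s = (kg·m²·s⁻³·A⁻¹) · s = kg·m²·s⁻²·A⁻¹.
kg·m²·s⁻²·A⁻¹ is the base-SI form of the weber.

Wb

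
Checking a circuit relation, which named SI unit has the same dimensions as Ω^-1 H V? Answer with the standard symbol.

Wb

Ω = kg·m²·s⁻³·A⁻².
So Ω⁻¹ = kg⁻¹·m⁻²·s³·A².
H = kg·m²·s⁻²·A⁻².
V = kg·m²·s⁻³·A⁻¹.
Combining: Ω⁻¹·H·V = (kg⁻¹·m⁻²·s³·A²) · (kg·m²·s⁻²·A⁻²) · (kg·m²·s⁻³·A⁻¹) = kg·m²·s⁻²·A⁻¹.
kg·m²·s⁻²·A⁻¹ is the base-SI form of the weber.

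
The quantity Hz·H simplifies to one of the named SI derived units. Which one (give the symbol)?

Hz = s⁻¹.
H = kg·m²·s⁻²·A⁻².
Combining: Hz·H = s⁻¹ · (kg·m²·s⁻²·A⁻²) = kg·m²·s⁻³·A⁻².
kg·m²·s⁻³·A⁻² is the base-SI form of the ohm.

Ω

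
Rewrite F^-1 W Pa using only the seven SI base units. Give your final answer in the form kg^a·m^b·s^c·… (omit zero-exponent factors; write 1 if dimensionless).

F = C/V (capacitance = charge per voltage),
    = A·s/(kg·m²·s⁻³·A⁻¹) (substituting C and V),
    = kg⁻¹·m⁻²·s⁴·A².
So F⁻¹ = kg·m²·s⁻⁴·A⁻².
W = J/s (power = energy per time),
    = kg·m²·s⁻³.
Pa = N/m² (pressure = force per area),
    = kg·m⁻¹·s⁻².
Combining: F⁻¹·W·Pa = (kg·m²·s⁻⁴·A⁻²) · (kg·m²·s⁻³) · (kg·m⁻¹·s⁻²) = kg³·m³·s⁻⁹·A⁻².

kg³·m³·s⁻⁹·A⁻²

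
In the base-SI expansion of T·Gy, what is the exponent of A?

T = kg·s⁻²·A⁻¹.
Gy = m²·s⁻².
Combining: T·Gy = (kg·s⁻²·A⁻¹) · (m²·s⁻²) = kg·m²·s⁻⁴·A⁻¹.
The exponent of A is -1.

-1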